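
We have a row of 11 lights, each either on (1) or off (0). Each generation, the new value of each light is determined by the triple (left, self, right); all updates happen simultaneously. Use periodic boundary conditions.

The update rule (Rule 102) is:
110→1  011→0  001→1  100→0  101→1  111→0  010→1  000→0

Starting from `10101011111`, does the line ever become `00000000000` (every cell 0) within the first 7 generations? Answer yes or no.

generation 1: 11111100000
generation 2: 00000100001
generation 3: 00001100011
generation 4: 00010100101
generation 5: 00111101111
generation 6: 01000110001
generation 7: 11001010011
generation 7 is 11001010011, still not uniform 0

no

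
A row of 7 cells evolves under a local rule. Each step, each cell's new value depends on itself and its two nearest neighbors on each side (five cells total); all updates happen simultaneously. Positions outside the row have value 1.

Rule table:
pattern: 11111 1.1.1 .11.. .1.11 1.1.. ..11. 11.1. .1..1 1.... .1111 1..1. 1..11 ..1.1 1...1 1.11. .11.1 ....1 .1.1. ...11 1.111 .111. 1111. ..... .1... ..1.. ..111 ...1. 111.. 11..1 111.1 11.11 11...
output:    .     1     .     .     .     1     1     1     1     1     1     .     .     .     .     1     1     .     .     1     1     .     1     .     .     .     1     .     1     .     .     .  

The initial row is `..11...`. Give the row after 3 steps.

1.1.11.

1.1....
.1..11.
1.1.11.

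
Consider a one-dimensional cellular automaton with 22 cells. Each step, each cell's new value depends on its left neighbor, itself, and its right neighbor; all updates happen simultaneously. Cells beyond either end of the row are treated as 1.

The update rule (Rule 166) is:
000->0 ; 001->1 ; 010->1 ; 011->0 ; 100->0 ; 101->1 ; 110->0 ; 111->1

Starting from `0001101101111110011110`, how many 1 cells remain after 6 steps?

0010010010111100101101
0110110111011001110010
1001001010100010100111
0011011111100111101011
0100101111001011011101
1101110110011100101010
count of 1: 13

13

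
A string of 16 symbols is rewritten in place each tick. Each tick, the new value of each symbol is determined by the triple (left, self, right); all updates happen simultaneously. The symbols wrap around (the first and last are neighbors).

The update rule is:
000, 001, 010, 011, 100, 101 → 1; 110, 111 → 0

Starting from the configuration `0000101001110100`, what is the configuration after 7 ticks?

1111111111001111
0000000000111000
1111111111100111
0000000000011100
1111111111110011
0000000000001110
1111111111111001

1111111111111001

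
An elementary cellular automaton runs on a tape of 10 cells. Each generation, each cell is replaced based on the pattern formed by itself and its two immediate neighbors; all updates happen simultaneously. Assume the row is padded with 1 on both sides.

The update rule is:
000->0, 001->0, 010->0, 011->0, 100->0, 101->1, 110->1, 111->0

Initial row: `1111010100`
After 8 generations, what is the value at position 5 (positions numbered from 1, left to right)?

0

generation 1: 0001101000
generation 2: 0000110000
generation 3: 0000010000
generation 4: 0000000000
generation 5: 0000000000  (fixed point — unchanged through generation 8)
position 5 holds 0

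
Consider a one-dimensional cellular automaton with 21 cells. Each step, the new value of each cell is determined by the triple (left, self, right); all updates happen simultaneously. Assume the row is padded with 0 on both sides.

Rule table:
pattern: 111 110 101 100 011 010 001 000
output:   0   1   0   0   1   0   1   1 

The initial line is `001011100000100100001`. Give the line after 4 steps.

110111010100111101011

110010101111001001110
110100001001010011010
110001110010000111000
110111010100111101011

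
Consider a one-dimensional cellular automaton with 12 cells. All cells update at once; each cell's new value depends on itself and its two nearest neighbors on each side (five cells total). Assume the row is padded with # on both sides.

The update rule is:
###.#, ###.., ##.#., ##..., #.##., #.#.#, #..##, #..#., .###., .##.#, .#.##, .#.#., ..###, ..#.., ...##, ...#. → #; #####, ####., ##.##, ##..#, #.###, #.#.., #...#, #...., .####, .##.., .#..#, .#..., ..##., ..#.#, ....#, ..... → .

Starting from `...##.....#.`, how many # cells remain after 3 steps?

#.#..#...#.#
##..##..#.#.
.#.#...#.###
count of #: 6

6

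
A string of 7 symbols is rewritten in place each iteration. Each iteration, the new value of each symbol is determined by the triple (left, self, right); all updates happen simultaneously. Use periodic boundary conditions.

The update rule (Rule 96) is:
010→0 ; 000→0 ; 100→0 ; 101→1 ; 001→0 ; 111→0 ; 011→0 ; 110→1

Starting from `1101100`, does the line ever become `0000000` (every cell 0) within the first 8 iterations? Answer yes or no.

yes

0110100
0011000
0001000
0000000
all cells are 0 at iteration 4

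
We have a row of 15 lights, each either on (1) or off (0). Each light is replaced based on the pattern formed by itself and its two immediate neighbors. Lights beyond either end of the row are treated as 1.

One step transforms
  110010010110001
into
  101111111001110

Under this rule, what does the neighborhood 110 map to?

At position 1 the neighborhood is 110; the next row has 0 there.

0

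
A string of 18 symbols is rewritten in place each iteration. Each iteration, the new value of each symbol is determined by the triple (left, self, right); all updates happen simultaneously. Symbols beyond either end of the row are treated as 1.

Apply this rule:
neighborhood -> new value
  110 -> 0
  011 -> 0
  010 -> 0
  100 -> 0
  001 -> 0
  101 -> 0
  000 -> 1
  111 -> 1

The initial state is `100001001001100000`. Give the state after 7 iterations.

001100000000001110
000001111111100100
011100111111000000
001000011110011110
000011001100001100
011000000001100000
000011111100001110

000011111100001110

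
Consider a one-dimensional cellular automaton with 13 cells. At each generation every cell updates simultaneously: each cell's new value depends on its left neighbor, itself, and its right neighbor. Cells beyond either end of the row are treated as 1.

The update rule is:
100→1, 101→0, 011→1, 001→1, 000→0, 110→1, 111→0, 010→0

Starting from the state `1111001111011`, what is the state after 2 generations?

generation 1: 0001111001010
generation 2: 1011001110000

1011001110000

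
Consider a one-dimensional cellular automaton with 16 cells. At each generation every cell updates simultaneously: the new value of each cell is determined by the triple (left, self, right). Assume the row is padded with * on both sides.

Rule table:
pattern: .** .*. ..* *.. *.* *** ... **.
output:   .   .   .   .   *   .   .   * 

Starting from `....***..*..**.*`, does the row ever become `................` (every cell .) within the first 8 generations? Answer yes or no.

yes

......*......**.
..............**
................
all cells are . at generation 3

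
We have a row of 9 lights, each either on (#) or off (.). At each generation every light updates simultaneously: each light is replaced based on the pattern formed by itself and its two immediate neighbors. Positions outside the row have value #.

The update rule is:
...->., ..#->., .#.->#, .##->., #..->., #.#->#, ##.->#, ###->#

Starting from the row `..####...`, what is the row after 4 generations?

.....#...

...###...
....##...
.....#...
.....#...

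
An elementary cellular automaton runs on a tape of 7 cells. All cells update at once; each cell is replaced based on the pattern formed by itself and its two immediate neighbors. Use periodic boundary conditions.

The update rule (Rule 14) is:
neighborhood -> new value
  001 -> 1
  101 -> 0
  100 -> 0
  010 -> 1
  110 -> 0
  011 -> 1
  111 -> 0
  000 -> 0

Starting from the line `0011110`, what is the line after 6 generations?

0110000
1100000
1000001
0000011
0000110
0001100

0001100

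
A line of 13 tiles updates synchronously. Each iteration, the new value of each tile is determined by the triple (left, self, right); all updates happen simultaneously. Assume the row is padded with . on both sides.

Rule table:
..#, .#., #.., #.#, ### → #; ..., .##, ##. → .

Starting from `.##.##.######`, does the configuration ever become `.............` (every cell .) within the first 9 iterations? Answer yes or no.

#..#..#.####.
########.##.#
.######.#..##
#.####.####..
##.##.#.##.#.
..#..###..###
.####.#.##.#.
#.##.###..###
##..#.#.##.#.
iteration 9 is ##..#.#.##.#., still not uniform .

no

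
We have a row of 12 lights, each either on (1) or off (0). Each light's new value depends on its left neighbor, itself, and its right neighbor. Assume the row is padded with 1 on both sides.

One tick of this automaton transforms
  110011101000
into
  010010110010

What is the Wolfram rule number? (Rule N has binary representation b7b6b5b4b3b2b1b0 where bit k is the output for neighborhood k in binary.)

position 0: 111 → 0  (bit 7 = 0)
position 1: 110 → 1  (bit 6 = 1)
position 7: 101 → 1  (bit 5 = 1)
position 2: 100 → 0  (bit 4 = 0)
position 4: 011 → 1  (bit 3 = 1)
position 8: 010 → 0  (bit 2 = 0)
position 3: 001 → 0  (bit 1 = 0)
position 10: 000 → 1  (bit 0 = 1)
bits b7..b0 = 01101001 = 105

105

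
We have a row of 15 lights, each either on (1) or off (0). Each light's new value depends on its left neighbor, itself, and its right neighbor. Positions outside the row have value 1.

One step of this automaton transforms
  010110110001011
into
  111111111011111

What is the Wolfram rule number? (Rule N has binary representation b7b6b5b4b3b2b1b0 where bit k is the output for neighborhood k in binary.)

254

position 14: 111 → 1  (bit 7 = 1)
position 4: 110 → 1  (bit 6 = 1)
position 0: 101 → 1  (bit 5 = 1)
position 8: 100 → 1  (bit 4 = 1)
position 3: 011 → 1  (bit 3 = 1)
position 1: 010 → 1  (bit 2 = 1)
position 10: 001 → 1  (bit 1 = 1)
position 9: 000 → 0  (bit 0 = 0)
bits b7..b0 = 11111110 = 254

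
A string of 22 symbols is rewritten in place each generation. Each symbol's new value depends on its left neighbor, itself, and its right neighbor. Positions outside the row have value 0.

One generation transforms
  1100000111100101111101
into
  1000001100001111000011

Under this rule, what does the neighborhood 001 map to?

1

At position 6 the neighborhood is 001; the next row has 1 there.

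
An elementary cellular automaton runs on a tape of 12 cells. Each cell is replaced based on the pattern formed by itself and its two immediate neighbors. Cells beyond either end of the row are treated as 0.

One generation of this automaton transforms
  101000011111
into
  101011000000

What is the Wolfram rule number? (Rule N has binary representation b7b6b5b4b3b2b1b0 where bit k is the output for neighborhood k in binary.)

position 8: 111 → 0  (bit 7 = 0)
position 11: 110 → 0  (bit 6 = 0)
position 1: 101 → 0  (bit 5 = 0)
position 3: 100 → 0  (bit 4 = 0)
position 7: 011 → 0  (bit 3 = 0)
position 0: 010 → 1  (bit 2 = 1)
position 6: 001 → 0  (bit 1 = 0)
position 4: 000 → 1  (bit 0 = 1)
bits b7..b0 = 00000101 = 5

5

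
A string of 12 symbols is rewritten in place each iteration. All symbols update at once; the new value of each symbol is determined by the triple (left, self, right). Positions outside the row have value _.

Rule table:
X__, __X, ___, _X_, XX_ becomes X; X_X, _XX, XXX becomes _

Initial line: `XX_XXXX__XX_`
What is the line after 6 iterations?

_X____XXX_XX
XXXXXX__X__X
_____XXXXXXX
XXXXX______X
____XXXXXXXX
XXXX_______X

XXXX_______X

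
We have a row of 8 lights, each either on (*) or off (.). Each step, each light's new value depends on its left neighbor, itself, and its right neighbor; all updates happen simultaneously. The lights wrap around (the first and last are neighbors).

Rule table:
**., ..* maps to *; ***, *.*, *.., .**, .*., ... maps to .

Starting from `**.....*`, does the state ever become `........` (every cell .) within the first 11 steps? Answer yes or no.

no

.*....*.
*....*..
....*..*
...*..*.
..*..*..
.*..*...
*..*....
..*....*
.*....*.  (repeats step 1; period 8)
step 11: ....*..*
step 11 is ....*..*, still not uniform .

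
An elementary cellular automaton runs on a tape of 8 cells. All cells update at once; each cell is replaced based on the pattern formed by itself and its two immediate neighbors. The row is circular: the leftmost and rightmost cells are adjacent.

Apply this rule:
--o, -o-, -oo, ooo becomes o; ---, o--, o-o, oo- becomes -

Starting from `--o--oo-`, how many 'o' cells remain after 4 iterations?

4

iteration 1: -oo-oo--
iteration 2: oo--o---
iteration 3: o--oo--o
iteration 4: --oo--oo
count of o: 4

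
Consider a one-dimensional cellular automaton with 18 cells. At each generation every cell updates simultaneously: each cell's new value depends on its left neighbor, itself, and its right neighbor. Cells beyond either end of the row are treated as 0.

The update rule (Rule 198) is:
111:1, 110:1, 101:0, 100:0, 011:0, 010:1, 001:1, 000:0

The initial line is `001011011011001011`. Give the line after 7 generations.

101001001001011001

011001001001011001
101011011011001011
101001001001011001
101011011011001011  (repeats generation 2; period 2)
generation 7: 101001001001011001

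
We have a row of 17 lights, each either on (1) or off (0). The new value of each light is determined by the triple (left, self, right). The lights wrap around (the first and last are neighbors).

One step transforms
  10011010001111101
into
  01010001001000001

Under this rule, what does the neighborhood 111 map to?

0

At position 11 the neighborhood is 111; the next row has 0 there.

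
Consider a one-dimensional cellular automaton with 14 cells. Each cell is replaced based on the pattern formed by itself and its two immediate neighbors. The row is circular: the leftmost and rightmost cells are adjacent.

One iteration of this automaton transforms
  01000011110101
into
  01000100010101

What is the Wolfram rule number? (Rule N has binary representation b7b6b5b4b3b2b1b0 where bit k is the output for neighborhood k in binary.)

position 7: 111 → 0  (bit 7 = 0)
position 9: 110 → 1  (bit 6 = 1)
position 0: 101 → 0  (bit 5 = 0)
position 2: 100 → 0  (bit 4 = 0)
position 6: 011 → 0  (bit 3 = 0)
position 1: 010 → 1  (bit 2 = 1)
position 5: 001 → 1  (bit 1 = 1)
position 3: 000 → 0  (bit 0 = 0)
bits b7..b0 = 01000110 = 70

70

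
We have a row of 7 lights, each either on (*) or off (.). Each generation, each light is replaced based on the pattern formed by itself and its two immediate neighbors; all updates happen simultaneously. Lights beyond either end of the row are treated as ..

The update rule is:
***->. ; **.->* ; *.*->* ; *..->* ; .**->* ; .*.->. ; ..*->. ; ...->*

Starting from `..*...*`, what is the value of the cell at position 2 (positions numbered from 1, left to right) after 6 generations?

*

*..**..
.*.****
..**..*
*.***..
.**.***
.****.*
position 2 holds *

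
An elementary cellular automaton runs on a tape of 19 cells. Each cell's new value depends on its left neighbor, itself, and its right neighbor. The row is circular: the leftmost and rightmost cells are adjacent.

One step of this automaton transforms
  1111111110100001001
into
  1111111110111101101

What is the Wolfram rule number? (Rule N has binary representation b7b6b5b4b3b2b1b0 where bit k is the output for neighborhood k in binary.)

221

position 0: 111 → 1  (bit 7 = 1)
position 8: 110 → 1  (bit 6 = 1)
position 9: 101 → 0  (bit 5 = 0)
position 11: 100 → 1  (bit 4 = 1)
position 18: 011 → 1  (bit 3 = 1)
position 10: 010 → 1  (bit 2 = 1)
position 14: 001 → 0  (bit 1 = 0)
position 12: 000 → 1  (bit 0 = 1)
bits b7..b0 = 11011101 = 221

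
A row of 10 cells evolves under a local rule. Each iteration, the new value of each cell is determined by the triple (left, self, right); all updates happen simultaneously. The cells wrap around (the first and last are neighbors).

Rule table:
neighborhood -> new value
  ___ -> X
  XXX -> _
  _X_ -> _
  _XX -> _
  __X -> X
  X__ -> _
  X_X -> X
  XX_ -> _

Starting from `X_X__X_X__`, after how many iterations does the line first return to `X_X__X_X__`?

5

iteration 1: _X__X_X__X
iteration 2: X__X_X__X_
iteration 3: __X_X__X_X
iteration 4: _X_X__X_X_
iteration 5: X_X__X_X__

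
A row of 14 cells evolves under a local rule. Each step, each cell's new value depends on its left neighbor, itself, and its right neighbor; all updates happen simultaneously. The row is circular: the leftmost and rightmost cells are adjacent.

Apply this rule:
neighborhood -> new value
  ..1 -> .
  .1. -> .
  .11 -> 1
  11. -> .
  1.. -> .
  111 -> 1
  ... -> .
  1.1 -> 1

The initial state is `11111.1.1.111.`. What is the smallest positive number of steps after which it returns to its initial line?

14

1111.1.1.111.1
111.1.1.111.11
11.1.1.111.111
1.1.1.111.1111
.1.1.111.11111
1.1.111.11111.
.1.111.11111.1
1.111.11111.1.
.111.11111.1.1
111.11111.1.1.
11.11111.1.1.1
1.11111.1.1.11
.11111.1.1.111
11111.1.1.111.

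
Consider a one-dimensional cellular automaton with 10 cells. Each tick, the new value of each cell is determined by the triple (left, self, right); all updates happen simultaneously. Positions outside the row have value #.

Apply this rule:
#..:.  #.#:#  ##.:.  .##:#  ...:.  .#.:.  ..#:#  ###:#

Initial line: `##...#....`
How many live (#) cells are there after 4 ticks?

#...#....#
...#....##
..#....###
.#....####
count of #: 5

5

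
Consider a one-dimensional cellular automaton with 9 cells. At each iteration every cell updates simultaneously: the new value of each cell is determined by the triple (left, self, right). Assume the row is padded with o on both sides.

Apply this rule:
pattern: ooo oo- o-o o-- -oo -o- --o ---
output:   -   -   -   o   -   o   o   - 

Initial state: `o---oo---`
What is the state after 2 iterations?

-o-o--o-o
-o-oooo--

-o-oooo--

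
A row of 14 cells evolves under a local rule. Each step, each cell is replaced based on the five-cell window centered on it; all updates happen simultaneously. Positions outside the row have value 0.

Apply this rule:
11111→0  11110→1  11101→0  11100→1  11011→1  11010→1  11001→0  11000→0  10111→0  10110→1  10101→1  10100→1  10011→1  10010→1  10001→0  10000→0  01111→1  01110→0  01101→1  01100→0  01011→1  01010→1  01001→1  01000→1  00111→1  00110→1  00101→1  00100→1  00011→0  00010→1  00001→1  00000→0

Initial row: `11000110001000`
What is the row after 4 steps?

10010001010110

10000100011100
11011110010100
11101110111110
10010001010110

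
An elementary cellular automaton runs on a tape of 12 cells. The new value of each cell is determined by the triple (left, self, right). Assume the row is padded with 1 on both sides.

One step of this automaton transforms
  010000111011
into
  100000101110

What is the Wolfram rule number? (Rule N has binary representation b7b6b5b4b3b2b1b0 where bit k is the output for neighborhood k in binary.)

104

position 7: 111 → 0  (bit 7 = 0)
position 8: 110 → 1  (bit 6 = 1)
position 0: 101 → 1  (bit 5 = 1)
position 2: 100 → 0  (bit 4 = 0)
position 6: 011 → 1  (bit 3 = 1)
position 1: 010 → 0  (bit 2 = 0)
position 5: 001 → 0  (bit 1 = 0)
position 3: 000 → 0  (bit 0 = 0)
bits b7..b0 = 01101000 = 104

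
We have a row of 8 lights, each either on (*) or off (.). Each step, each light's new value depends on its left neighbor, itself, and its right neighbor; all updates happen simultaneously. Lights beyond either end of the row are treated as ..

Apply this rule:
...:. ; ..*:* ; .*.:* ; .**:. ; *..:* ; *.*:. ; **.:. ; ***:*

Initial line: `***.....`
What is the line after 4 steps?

.*.*....
**.**...
.....*..
....***.

....***.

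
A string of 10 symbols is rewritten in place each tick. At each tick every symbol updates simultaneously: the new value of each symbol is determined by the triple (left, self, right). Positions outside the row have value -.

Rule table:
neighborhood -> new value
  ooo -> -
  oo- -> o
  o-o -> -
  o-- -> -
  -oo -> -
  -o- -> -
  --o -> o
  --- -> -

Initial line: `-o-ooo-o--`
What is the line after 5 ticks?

o----o----
----o-----
---o------
--o-------
-o--------

-o--------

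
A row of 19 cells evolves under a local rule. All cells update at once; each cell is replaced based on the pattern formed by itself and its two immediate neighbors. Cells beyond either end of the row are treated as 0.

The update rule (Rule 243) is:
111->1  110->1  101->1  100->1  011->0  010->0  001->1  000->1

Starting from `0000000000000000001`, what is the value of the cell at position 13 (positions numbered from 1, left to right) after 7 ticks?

1

1111111111111111110
0111111111111111111
1011111111111111111
0101111111111111111
1010111111111111111
0101011111111111111
1010101111111111111
position 13 holds 1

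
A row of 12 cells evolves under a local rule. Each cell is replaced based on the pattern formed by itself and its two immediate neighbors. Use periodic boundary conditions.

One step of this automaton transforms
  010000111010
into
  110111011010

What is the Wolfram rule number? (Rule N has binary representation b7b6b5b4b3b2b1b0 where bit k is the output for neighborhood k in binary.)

position 7: 111 → 1  (bit 7 = 1)
position 8: 110 → 1  (bit 6 = 1)
position 9: 101 → 0  (bit 5 = 0)
position 2: 100 → 0  (bit 4 = 0)
position 6: 011 → 0  (bit 3 = 0)
position 1: 010 → 1  (bit 2 = 1)
position 0: 001 → 1  (bit 1 = 1)
position 3: 000 → 1  (bit 0 = 1)
bits b7..b0 = 11000111 = 199

199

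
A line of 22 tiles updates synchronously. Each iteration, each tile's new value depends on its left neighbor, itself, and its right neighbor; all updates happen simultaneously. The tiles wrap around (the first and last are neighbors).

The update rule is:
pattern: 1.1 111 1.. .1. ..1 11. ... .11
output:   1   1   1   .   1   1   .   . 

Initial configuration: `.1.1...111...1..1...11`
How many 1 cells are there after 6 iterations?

13

1.1.1.1.111.1.11.1.1.1
11.1.1.1.111.1.11.1.1.
.11.1.1.1.111.1.11.1.1
1.11.1.1.1.111.1.11.1.
.1.11.1.1.1.111.1.11.1
1.1.11.1.1.1.111.1.11.
count of 1: 13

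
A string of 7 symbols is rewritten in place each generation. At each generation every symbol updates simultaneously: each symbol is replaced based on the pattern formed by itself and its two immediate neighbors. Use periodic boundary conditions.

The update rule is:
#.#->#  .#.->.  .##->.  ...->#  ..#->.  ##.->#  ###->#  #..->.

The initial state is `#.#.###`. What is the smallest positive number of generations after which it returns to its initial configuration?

##.#.##
###.#.#
####.#.
.####.#
#.####.
.#.####
#.#.###

7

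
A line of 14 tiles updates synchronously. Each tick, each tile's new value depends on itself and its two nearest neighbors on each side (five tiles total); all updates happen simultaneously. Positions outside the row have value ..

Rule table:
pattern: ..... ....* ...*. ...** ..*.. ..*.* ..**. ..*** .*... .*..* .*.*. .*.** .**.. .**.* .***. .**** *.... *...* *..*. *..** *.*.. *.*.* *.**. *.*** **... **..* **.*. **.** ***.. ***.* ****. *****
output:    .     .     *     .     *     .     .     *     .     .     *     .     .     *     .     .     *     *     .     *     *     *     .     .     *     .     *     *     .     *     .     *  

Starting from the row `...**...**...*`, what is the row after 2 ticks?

.......**.*...

.....**...****
.......**.*...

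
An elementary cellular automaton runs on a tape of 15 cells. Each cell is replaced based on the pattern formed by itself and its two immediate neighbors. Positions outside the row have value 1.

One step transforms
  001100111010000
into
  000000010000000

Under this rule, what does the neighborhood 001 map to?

At position 1 the neighborhood is 001; the next row has 0 there.

0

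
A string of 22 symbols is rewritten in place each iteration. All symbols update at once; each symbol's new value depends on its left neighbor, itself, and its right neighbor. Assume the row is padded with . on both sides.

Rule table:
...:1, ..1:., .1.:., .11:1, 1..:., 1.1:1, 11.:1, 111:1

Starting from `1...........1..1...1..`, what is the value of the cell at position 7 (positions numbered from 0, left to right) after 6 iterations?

1

..111111111......1...1
1.111111111.1111...1..
.111111111111111.1...1
.1111111111111111..1..
.1111111111111111....1
.1111111111111111.11..
position 7 holds 1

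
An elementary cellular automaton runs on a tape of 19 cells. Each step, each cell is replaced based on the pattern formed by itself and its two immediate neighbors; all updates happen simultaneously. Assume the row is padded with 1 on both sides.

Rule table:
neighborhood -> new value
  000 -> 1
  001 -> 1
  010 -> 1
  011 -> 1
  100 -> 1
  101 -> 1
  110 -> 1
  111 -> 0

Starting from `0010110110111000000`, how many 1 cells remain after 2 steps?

3

1111111111101111111
0000000000111000000
count of 1: 3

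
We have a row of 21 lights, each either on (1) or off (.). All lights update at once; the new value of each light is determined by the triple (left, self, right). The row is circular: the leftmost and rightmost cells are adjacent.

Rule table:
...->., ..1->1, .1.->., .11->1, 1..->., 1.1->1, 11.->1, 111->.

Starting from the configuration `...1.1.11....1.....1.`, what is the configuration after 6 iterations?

.11.11.1.....1....1.1

..1.1.111...1.....1..
.1.1.11.1..1.....1...
1.1.1111..1.....1....
.1.11..1.1.....1....1
1.111.1.1.....1....1.
.11.11.1.....1....1.1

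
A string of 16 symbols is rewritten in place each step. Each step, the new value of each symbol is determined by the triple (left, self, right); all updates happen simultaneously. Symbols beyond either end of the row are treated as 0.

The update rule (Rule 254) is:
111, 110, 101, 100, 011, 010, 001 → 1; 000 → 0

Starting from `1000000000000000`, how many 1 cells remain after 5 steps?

step 1: 1100000000000000
step 2: 1110000000000000
step 3: 1111000000000000
step 4: 1111100000000000
step 5: 1111110000000000
count of 1: 6

6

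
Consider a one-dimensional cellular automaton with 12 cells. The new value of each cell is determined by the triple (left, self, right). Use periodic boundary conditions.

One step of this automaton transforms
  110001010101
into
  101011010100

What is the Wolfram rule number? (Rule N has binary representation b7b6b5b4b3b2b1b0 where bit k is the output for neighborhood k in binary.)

position 0: 111 → 1  (bit 7 = 1)
position 1: 110 → 0  (bit 6 = 0)
position 6: 101 → 0  (bit 5 = 0)
position 2: 100 → 1  (bit 4 = 1)
position 11: 011 → 0  (bit 3 = 0)
position 5: 010 → 1  (bit 2 = 1)
position 4: 001 → 1  (bit 1 = 1)
position 3: 000 → 0  (bit 0 = 0)
bits b7..b0 = 10010110 = 150

150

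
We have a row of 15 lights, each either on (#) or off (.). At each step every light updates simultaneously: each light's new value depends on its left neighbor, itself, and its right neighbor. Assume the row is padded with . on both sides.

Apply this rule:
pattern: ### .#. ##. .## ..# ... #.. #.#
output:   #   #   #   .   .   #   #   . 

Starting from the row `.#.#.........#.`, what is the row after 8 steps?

..##..##..###.#

step 1: .#.#########.##
step 2: .#..########..#
step 3: .##..########.#
step 4: ..##..#######.#
step 5: #..##..######.#
step 6: ##..##..#####.#
step 7: .##..##..####.#
step 8: ..##..##..###.#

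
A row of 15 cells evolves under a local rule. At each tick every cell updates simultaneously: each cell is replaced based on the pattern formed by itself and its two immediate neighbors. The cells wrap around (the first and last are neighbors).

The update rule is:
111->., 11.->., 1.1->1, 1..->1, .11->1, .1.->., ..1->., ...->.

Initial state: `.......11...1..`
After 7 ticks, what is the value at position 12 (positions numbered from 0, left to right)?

.

.......1.1...1.
........1.1...1
1........1.1...
.1........1.1..
..1........1.1.
...1........1.1
1...1........1.
position 12 holds .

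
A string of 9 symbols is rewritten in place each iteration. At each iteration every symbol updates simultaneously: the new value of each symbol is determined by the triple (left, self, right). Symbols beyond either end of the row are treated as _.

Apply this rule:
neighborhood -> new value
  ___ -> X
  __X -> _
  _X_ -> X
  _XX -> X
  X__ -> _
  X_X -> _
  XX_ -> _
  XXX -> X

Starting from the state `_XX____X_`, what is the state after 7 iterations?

_X__X__X_

iteration 1: _X__XX_X_
iteration 2: _X__X__X_
iteration 3: _X__X__X_  (fixed point — unchanged through iteration 7)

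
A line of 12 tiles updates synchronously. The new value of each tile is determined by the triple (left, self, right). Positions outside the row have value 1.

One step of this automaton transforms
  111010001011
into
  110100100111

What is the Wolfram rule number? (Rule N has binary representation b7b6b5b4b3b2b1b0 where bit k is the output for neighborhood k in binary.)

position 0: 111 → 1  (bit 7 = 1)
position 2: 110 → 0  (bit 6 = 0)
position 3: 101 → 1  (bit 5 = 1)
position 5: 100 → 0  (bit 4 = 0)
position 10: 011 → 1  (bit 3 = 1)
position 4: 010 → 0  (bit 2 = 0)
position 7: 001 → 0  (bit 1 = 0)
position 6: 000 → 1  (bit 0 = 1)
bits b7..b0 = 10101001 = 169

169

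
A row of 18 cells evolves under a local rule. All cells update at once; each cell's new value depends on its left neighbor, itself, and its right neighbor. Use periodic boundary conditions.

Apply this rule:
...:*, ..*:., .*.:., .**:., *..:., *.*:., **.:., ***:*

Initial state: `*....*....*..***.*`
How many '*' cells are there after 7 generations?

generation 1: ..**...**.....*...
generation 2: *....*....***...**
generation 3: ..**...**..*..*..*
generation 4: .....*............
generation 5: ****...***********
generation 6: ***..*..**********
generation 7: **.......*********
count of *: 11

11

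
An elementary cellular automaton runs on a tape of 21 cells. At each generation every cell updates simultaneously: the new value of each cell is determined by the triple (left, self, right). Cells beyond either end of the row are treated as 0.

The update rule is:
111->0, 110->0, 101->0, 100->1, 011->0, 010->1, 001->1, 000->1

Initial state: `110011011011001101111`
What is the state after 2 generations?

001100000000110000000
110011111111001111111

110011111111001111111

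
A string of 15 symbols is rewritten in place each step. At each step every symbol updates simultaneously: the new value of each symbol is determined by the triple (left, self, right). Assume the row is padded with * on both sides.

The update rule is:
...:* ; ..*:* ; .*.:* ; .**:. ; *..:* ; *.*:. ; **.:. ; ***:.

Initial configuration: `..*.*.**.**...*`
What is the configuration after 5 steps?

****.......****

***.*......***.
....*******....
****.......****
....*******....  (repeats step 2; period 2)
step 5: ****.......****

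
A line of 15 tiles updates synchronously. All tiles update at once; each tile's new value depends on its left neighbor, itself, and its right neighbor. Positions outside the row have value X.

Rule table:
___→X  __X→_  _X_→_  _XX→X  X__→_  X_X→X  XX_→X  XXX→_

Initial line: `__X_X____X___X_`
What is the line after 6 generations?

X_____XX_X___X_

___X__XX___X__X
_X____XX_X____X
X__XX_XXX__XX_X
X__XXXX_X__XXXX
X__X__XX___X___
X_____XX_X___X_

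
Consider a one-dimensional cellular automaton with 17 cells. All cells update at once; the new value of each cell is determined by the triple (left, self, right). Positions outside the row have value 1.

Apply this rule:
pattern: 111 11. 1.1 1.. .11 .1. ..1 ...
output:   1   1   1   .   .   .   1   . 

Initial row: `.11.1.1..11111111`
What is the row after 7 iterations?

1111111.1.1.1.1.1

iteration 1: 1.11.1..1.1111111
iteration 2: 11.11..1.1.111111
iteration 3: 111.1.1.1.1.11111
iteration 4: 1111.1.1.1.1.1111
iteration 5: 11111.1.1.1.1.111
iteration 6: 111111.1.1.1.1.11
iteration 7: 1111111.1.1.1.1.1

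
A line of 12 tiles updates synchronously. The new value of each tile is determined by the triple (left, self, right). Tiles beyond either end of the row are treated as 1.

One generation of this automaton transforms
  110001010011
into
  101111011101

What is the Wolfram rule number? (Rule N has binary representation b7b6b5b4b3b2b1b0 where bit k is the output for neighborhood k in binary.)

position 0: 111 → 1  (bit 7 = 1)
position 1: 110 → 0  (bit 6 = 0)
position 6: 101 → 0  (bit 5 = 0)
position 2: 100 → 1  (bit 4 = 1)
position 10: 011 → 0  (bit 3 = 0)
position 5: 010 → 1  (bit 2 = 1)
position 4: 001 → 1  (bit 1 = 1)
position 3: 000 → 1  (bit 0 = 1)
bits b7..b0 = 10010111 = 151

151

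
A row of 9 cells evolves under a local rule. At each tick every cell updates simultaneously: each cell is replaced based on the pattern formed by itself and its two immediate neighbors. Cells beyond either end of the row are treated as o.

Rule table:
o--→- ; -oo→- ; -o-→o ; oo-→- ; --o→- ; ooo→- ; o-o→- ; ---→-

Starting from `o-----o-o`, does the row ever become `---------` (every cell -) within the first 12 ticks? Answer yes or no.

no

tick 1: ------o--
tick 2: ------o--  (fixed point — unchanged through tick 12)
tick 12 is ------o--, still not uniform -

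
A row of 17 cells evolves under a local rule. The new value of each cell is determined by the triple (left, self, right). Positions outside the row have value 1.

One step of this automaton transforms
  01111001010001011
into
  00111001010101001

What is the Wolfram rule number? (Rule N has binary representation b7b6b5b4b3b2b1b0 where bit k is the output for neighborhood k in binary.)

197

position 2: 111 → 1  (bit 7 = 1)
position 4: 110 → 1  (bit 6 = 1)
position 0: 101 → 0  (bit 5 = 0)
position 5: 100 → 0  (bit 4 = 0)
position 1: 011 → 0  (bit 3 = 0)
position 7: 010 → 1  (bit 2 = 1)
position 6: 001 → 0  (bit 1 = 0)
position 11: 000 → 1  (bit 0 = 1)
bits b7..b0 = 11000101 = 197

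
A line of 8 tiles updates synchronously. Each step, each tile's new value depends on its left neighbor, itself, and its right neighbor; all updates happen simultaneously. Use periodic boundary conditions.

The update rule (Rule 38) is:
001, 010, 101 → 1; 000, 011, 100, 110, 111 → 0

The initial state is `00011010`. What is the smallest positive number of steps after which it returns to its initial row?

00100110
01101000
10011000
10100001
01100010
10000110
10001001
00011010

8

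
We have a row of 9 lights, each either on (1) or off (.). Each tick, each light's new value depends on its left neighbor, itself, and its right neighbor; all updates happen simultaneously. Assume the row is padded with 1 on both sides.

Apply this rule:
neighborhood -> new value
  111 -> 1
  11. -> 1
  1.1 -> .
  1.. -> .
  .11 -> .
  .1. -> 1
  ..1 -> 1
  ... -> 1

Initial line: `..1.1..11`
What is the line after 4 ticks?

..1.1.1..

tick 1: .11.1.1.1
tick 2: ..1.1.1..
tick 3: .11.1.1.1  (repeats tick 1; period 2)
tick 4: ..1.1.1..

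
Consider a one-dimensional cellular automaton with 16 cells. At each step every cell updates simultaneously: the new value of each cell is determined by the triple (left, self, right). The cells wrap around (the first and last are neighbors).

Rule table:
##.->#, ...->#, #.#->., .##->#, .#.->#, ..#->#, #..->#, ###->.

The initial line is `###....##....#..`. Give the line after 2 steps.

#.#.............

step 1: #.##############
step 2: #.#.............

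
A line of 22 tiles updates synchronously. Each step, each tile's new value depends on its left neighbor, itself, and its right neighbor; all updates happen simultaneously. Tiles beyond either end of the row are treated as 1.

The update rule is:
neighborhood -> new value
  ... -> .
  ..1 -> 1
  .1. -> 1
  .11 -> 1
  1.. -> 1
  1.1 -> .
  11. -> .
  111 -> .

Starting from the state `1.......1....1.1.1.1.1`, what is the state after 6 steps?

step 1: .1.....111..11.1.1.1.1
step 2: .11...11..111..1.1.1.1
step 3: .1.1.11.111..111.1.1.1
step 4: .1.1.1..1..111...1.1.1
step 5: .1.1.1111111..1.11.1.1
step 6: .1.1.1......111.1..1.1

.1.1.1......111.1..1.1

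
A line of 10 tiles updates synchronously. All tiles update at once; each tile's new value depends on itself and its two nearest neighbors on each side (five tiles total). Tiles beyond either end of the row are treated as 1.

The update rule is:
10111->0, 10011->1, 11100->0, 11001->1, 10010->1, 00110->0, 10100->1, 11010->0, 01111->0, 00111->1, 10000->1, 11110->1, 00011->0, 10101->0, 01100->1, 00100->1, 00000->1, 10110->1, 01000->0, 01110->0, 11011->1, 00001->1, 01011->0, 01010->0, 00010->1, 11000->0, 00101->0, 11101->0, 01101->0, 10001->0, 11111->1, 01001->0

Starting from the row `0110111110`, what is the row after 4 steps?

1111100101

step 1: 1101001101
step 2: 1001010010
step 3: 0110010100
step 4: 1111100101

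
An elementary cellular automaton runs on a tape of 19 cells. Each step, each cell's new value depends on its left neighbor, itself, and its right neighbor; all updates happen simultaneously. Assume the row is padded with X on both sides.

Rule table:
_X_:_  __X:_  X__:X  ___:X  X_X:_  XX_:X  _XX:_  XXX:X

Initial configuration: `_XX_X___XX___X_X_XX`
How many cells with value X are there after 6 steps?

12

step 1: __X__XX__XXX______X
step 2: X__X__XX__XXXXXXX__
step 3: XX__X__XX__XXXXXXX_
step 4: XXX__X__XX__XXXXXX_
step 5: XXXX__X__XX__XXXXX_
step 6: XXXXX__X__XX__XXXX_
count of X: 12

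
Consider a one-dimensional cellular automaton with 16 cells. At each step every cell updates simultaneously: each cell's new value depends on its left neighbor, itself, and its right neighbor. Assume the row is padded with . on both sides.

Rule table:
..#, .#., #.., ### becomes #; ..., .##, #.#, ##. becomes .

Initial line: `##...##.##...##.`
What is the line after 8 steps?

..#.#.....#.#..#
.##.##...##.####
#.....#.#....##.
##...##.##..#..#
..#.#.....######
.##.##...#.####.
#.....#.##..##.#
##...##...##...#

##...##...##...#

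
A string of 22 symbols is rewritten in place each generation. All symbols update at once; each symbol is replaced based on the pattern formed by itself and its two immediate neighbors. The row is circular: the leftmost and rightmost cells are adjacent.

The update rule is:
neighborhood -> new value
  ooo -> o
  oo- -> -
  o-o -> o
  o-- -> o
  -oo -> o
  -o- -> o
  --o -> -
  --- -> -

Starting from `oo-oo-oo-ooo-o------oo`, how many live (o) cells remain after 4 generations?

o-oo-oo-ooo-ooo-----oo
-oo-oo-ooo-ooo-o----oo
oo-oo-ooo-ooo-ooo---o-
o-oo-ooo-ooo-ooo-o--oo
count of o: 15

15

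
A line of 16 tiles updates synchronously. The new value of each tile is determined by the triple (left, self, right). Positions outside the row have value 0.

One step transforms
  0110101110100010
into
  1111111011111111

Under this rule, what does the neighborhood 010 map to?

At position 4 the neighborhood is 010; the next row has 1 there.

1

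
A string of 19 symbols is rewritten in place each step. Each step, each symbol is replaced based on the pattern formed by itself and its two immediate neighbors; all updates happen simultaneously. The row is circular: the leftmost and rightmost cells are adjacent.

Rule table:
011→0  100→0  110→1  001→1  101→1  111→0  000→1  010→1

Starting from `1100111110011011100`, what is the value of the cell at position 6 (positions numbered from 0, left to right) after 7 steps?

1

step 1: 0101000010101100101
step 2: 1111011111110101111
step 3: 0001100000011110000
step 4: 1110101111100010111
step 5: 0011110000101111000
step 6: 1100010111110001011
step 7: 0101111000010111100
position 6 holds 1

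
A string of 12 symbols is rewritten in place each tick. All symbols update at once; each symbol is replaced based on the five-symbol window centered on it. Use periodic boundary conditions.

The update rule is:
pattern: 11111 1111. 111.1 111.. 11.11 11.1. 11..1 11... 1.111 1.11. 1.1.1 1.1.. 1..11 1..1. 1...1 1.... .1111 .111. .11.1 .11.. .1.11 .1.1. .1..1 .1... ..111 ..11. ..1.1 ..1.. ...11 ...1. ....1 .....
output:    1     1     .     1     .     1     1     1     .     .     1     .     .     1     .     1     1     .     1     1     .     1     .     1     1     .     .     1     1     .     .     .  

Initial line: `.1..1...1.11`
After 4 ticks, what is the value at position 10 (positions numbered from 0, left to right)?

1..111.....1
11.1.111..1.
.111...111..
11.11.11.11.
position 10 holds 1

1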